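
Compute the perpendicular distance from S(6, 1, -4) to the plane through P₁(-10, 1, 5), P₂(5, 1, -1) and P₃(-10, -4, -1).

P₁P₂ = (15, 0, -6) and P₁P₃ = (0, -5, -6), so a normal is n = P₁P₂ × P₁P₃ = (-30, 90, -75).
Then n·(6, 1, -4) - 15 = 195.
|n| = √(900 + 8100 + 5625) = 15√65, so the distance is |195|/(15√65) = √65/5.

13/√65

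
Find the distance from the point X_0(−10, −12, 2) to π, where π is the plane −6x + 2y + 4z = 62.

9/√14

Normal vector n = (−6, 2, 4), and n·(−10, −12, 2) − 62 = −18.
|n| = √(36 + 4 + 16) = 2√14, so the distance is |-18|/(2√14) = 9/√14.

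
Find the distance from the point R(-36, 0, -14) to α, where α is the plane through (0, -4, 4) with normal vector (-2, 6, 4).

12/√14

The plane has equation n·(r − (0, -4, 4)) = 0, i.e. n·r = -8.
Then n·(-36, 0, -14) - (-8) = 24.
|n| = √(4 + 36 + 16) = 2√14, so the distance is |24|/(2√14) = 6√14/7.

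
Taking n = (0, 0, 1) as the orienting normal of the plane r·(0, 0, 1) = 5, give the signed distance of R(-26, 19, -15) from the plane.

n·R − 5 = -20.
|n| = 1, so the signed distance is -20/1 = -20.

-20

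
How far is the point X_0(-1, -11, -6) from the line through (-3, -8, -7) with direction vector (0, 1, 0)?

Direction vector d = (0, 1, 0).
AP = (2, -3, 1); AP·d = -3, |AP|² = 14, |d|² = 1.
distance² = |AP|² − (AP·d)²/|d|² = 14 − 9/1 = 5, so the distance is √5.

√5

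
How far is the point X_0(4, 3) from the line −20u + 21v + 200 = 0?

183/29

The normal to the line is n = (−20, 21) with |n| = 29.
|n·X_0 − (-200)| = |-17 − (-200)| = 183, so the distance is 183/29.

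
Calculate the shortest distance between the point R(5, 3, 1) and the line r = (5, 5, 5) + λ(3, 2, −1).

2√5

Direction vector d = (3, 2, −1).
AP = (0, −2, −4); AP·d = 0, |AP|² = 20, |d|² = 14.
distance² = |AP|² − (AP·d)²/|d|² = 20 − 0/14 = 20, so the distance is 2√5.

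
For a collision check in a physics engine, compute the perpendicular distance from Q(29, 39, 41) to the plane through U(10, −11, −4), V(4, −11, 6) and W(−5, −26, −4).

UV = (−6, 0, 10) and UW = (−15, −15, 0), so a normal is n = UV × UW = (150, −150, 90).
n = (150, −150, 90); n·P − 2790 = -600; |n| = 30√59; distance = 600/(30√59) = 20√59/59.

20√59/59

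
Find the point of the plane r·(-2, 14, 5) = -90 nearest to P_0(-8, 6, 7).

The perpendicular from P_0 has direction n = (-2, 14, 5): r = (-8, 6, 7) + μ(-2, 14, 5).
Substitute into the plane: n·(P_0 + μn) = -90 gives 135 + 225μ = -90, so μ = -1.
Foot = (-8, 6, 7) + (-1)·(-2, 14, 5) = (-6, -8, 2).

(-6, -8, 2)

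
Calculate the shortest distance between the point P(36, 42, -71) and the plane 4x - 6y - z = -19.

Normal vector n = (4, -6, -1), and n·(36, 42, -71) - (-19) = -18.
|n| = √(16 + 36 + 1) = √53, so the distance is |-18|/√53 = 18√53/53.

18√53/53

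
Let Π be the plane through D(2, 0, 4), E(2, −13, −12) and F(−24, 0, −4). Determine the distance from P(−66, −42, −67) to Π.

DE = (0, −13, −16) and DF = (−26, 0, −8), so a normal is n = DE × DF = (104, 416, −338).
d = |104·(-66) + 416·(-42) + (-338)·(-67) − (-1144)| / √(10816 + 173056 + 114244) = |-546| / 546 = 1.

1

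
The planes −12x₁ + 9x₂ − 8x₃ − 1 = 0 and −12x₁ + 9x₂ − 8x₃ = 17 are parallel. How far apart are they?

Both planes have normal n = (−12, 9, −8), |n| = 17. Any point on the first plane is at distance |17 − 1|/|n| = 16/17 from the second.

16/17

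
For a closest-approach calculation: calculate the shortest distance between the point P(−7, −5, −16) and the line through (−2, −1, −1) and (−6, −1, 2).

√241

A direction vector is d = (−4, 0, 3).
AP = (−5, −4, −15), and AP × d = (−12, 75, −16).
|AP × d|² = 6025 and |d|² = 25, so the distance is √(6025/25) = √241.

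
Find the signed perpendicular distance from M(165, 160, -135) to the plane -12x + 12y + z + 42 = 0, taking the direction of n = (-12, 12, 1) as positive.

n·M − (-42) = -153.
|n| = 17, so the signed distance is -153/17 = -9.

-9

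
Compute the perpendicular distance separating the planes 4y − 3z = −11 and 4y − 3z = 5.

Both planes have normal n = (0, 4, −3), |n| = 5. Any point on the first plane is at distance |5 − (-11)|/|n| = 16/5 from the second.

16/5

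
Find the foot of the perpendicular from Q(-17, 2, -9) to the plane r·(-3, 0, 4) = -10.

The perpendicular from Q has direction n = (-3, 0, 4): r = (-17, 2, -9) + λ(-3, 0, 4).
Substitute into the plane: n·(Q + λn) = -10 gives 15 + 25λ = -10, so λ = -1.
Foot = (-17, 2, -9) + (-1)·(-3, 0, 4) = (-14, 2, -13).

(-14, 2, -13)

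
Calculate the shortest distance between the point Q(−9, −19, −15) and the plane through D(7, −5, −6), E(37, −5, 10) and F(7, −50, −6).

7/17

DE = (30, 0, 16) and DF = (0, −45, 0), so a normal is n = DE × DF = (720, 0, −1350).
Then n·(−9, −19, −15) − 13140 = 630.
|n| = √(518400 + 0 + 1822500) = 1530, so the distance is |630|/1530 = 7/17.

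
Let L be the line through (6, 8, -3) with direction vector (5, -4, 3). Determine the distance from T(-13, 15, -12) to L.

√41

Direction vector d = (5, -4, 3).
AP = (-19, 7, -9); AP·d = -150, |AP|² = 491, |d|² = 50.
distance² = |AP|² − (AP·d)²/|d|² = 491 − 22500/50 = 41, so the distance is √41.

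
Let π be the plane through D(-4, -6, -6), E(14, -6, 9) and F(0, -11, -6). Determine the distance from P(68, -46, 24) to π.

DE = (18, 0, 15) and DF = (4, -5, 0), so a normal is n = DE × DF = (75, 60, -90).
d = |75·68 + 60·(-46) + (-90)·24 − (-120)| / √(5625 + 3600 + 8100) = |300| / (15√77) = 20/√77.

20√77/77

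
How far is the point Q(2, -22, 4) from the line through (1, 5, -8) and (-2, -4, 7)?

√314

A direction vector is d = (-3, -9, 15).
AP = (1, -27, 12); AP·d = 420, |AP|² = 874, |d|² = 315.
distance² = |AP|² − (AP·d)²/|d|² = 874 − 176400/315 = 314, so the distance is √314.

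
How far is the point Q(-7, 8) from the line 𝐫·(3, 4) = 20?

9/5

d = |3·(-7) + 4·8 − 20| / √(9 + 16) = |-9|/5 = 9/5.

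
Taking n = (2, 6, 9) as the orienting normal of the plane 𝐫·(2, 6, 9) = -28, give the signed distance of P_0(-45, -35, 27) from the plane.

-29/11

n·P_0 − (-28) = -29.
|n| = 11, so the signed distance is -29/11.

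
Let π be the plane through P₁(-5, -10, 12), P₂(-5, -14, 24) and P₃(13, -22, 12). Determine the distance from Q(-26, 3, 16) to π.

1/√14

P₁P₂ = (0, -4, 12) and P₁P₃ = (18, -12, 0), so a normal is n = P₁P₂ × P₁P₃ = (144, 216, 72).
d = |144·(-26) + 216·3 + 72·16 − (-2016)| / √(20736 + 46656 + 5184) = |72| / (72√14) = 1/√14.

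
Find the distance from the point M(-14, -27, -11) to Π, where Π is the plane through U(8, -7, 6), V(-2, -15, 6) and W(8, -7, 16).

12/√41

UV = (-10, -8, 0) and UW = (0, 0, 10), so a normal is n = UV × UW = (-80, 100, 0).
n = (-80, 100, 0); n·P − (-1340) = -240; |n| = 20√41; distance = 240/(20√41) = 12√41/41.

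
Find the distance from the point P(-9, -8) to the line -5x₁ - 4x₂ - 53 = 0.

The normal to the line is n = (-5, -4) with |n| = √41.
|n·P − 53| = |77 − 53| = 24, so the distance is 24/√41 = 24√41/41.

24√41/41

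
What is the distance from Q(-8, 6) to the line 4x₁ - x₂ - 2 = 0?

40√17/17

d = |4·(-8) + (-1)·6 − 2| / √(16 + 1) = |-40|/√17 = 40/√17.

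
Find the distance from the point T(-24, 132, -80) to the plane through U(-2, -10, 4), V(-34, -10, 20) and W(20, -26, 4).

2

UV = (-32, 0, 16) and UW = (22, -16, 0), so a normal is n = UV × UW = (256, 352, 512).
n = (256, 352, 512); n·P − (-1984) = 1344; |n| = 672; distance = 1344/672 = 2.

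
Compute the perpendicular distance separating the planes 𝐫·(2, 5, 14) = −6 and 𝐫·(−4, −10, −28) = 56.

Divide the second equation by -2 to match normals: 2x₁ + 5x₂ + 14x₃ = -28.
Both planes have normal n = (2, 5, 14), |n| = 15. Any point on the first plane is at distance |(-28) − (-6)|/|n| = 22/15 from the second.

22/15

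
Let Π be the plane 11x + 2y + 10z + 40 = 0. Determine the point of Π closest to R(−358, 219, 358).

(-5458/15, 3269/15, 1058/3)

The perpendicular from R has direction n = (11, 2, 10): r = (−358, 219, 358) + t(11, 2, 10).
Substitute into the plane: n·(R + tn) = -40 gives 80 + 225t = -40, so t = -8/15.
Foot = (−358, 219, 358) + (-8/15)·(11, 2, 10) = (−5458/15, 3269/15, 1058/3).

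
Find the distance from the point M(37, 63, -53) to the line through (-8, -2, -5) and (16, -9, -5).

3√881

A direction vector is d = (24, -7, 0).
AP = (45, 65, -48); AP·d = 625, |AP|² = 8554, |d|² = 625.
distance² = |AP|² − (AP·d)²/|d|² = 8554 − 390625/625 = 7929, so the distance is 3√881.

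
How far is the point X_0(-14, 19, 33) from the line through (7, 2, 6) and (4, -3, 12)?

A direction vector is d = (-3, -5, 6).
AP = (-21, 17, 27), and AP × d = (237, 45, 156).
|AP × d|² = 82530 and |d|² = 70, so the distance is √(82530/70) = √1179 = 3√131.

3√131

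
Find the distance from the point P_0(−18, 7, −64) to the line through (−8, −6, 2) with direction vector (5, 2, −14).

5√41

Direction vector d = (5, 2, −14).
AP = (−10, 13, −66), and AP × d = (−50, −470, −85).
|AP × d|² = 230625 and |d|² = 225, so the distance is √(230625/225) = √1025 = 5√41.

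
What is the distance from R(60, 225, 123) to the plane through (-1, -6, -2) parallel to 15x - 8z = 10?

5

Parallel planes share the normal n = (15, 0, -8); since (-1, -6, -2) lies on the plane, its equation is 15x - 8z = 1.
Then n·(60, 225, 123) - 1 = -85.
|n| = √(225 + 0 + 64) = 17, so the distance is |-85|/17 = 5.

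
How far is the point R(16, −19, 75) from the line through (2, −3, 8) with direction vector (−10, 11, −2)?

3√449

Direction vector d = (−10, 11, −2).
AP = (14, −16, 67); AP·d = -450, |AP|² = 4941, |d|² = 225.
distance² = |AP|² − (AP·d)²/|d|² = 4941 − 202500/225 = 4041, so the distance is 3√449.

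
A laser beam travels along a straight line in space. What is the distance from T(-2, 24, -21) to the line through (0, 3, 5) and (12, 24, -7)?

A direction vector is d = (12, 21, -12).
AP = (-2, 21, -26); AP·d = 729, |AP|² = 1121, |d|² = 729.
distance² = |AP|² − (AP·d)²/|d|² = 1121 − 531441/729 = 392, so the distance is 14√2.

14√2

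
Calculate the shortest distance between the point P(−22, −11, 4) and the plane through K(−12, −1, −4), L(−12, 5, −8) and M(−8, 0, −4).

18/√53

KL = (0, 6, −4) and KM = (4, 1, 0), so a normal is n = KL × KM = (4, −16, −24).
d = |4·(-22) + (-16)·(-11) + (-24)·4 − 64| / √(16 + 256 + 576) = |-72| / (4√53) = 18√53/53.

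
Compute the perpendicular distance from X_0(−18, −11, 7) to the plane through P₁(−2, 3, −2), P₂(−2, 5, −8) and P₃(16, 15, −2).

P₁P₂ = (0, 2, −6) and P₁P₃ = (18, 12, 0), so a normal is n = P₁P₂ × P₁P₃ = (72, −108, −36).
n = (72, −108, −36); n·P − (-396) = 36; |n| = 36√14; distance = 36/(36√14) = √14/14.

√14/14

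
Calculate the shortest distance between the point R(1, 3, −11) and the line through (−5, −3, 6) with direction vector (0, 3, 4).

Direction vector d = (0, 3, 4).
AP = (6, 6, −17); AP·d = -50, |AP|² = 361, |d|² = 25.
distance² = |AP|² − (AP·d)²/|d|² = 361 − 2500/25 = 261, so the distance is 3√29.

3√29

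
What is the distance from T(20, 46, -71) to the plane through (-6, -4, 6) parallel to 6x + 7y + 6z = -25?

Parallel planes share the normal n = (6, 7, 6); since (-6, -4, 6) lies on the plane, its equation is 6x + 7y + 6z = -28.
Then n·(20, 46, -71) - (-28) = 44.
|n| = √(36 + 49 + 36) = 11, so the distance is |44|/11 = 4.

4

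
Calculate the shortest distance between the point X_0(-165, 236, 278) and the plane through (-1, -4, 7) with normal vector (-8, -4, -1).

The plane has equation n·(r − (-1, -4, 7)) = 0, i.e. n·r = 17.
n = (-8, -4, -1); n·P − 17 = 81; |n| = 9; distance = 81/9 = 9.

9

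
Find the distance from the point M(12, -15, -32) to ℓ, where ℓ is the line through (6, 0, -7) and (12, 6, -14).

3√85

A direction vector is d = (6, 6, -7).
AP = (6, -15, -25); AP·d = 121, |AP|² = 886, |d|² = 121.
distance² = |AP|² − (AP·d)²/|d|² = 886 − 14641/121 = 765, so the distance is 3√85.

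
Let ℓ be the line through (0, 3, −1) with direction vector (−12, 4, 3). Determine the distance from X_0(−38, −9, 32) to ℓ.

Direction vector d = (−12, 4, 3).
AP = (−38, −12, 33); AP·d = 507, |AP|² = 2677, |d|² = 169.
distance² = |AP|² − (AP·d)²/|d|² = 2677 − 257049/169 = 1156, so the distance is 34.

34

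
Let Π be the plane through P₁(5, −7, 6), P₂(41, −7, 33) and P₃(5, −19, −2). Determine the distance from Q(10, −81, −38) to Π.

P₁P₂ = (36, 0, 27) and P₁P₃ = (0, −12, −8), so a normal is n = P₁P₂ × P₁P₃ = (324, 288, −432).
d = |324·10 + 288·(-81) + (-432)·(-38) − (-2988)| / √(104976 + 82944 + 186624) = |-684| / 612 = 19/17.

19/17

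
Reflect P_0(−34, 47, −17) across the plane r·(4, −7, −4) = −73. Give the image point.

(-2, -9, -49)

With n = (4, −7, −4), the signed offset is (n·P_0 − (-73))/|n|² = -324/81 = -4.
P_0' = P_0 − 2t·n = (−34, 47, −17) − (-8)·(4, −7, −4) = (−2, −9, −49).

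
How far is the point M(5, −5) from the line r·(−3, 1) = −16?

The normal to the line is n = (−3, 1) with |n| = √10.
|n·M − (-16)| = |-20 − (-16)| = 4, so the distance is 4/√10 = 2√10/5.

2√10/5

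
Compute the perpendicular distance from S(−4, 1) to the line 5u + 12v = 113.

121/13

The normal to the line is n = (5, 12) with |n| = 13.
|n·S − 113| = |-8 − 113| = 121, so the distance is 121/13.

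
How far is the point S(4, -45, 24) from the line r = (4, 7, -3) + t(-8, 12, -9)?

8√13

Direction vector d = (-8, 12, -9).
AP = (0, -52, 27), and AP × d = (144, -216, -416).
|AP × d|² = 240448 and |d|² = 289, so the distance is √(240448/289) = √832 = 8√13.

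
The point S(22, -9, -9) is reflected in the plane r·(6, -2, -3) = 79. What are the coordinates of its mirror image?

(-2, -1, 3)

With n = (6, -2, -3), the signed offset is (n·S − 79)/|n|² = 98/49 = 2.
S' = S − 2t·n = (22, -9, -9) − 4·(6, -2, -3) = (-2, -1, 3).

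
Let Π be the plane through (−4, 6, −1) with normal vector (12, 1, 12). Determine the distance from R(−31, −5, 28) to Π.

The plane has equation n·(r − (−4, 6, −1)) = 0, i.e. n·r = -54.
d = |12·(-31) + 1·(-5) + 12·28 − (-54)| / √(144 + 1 + 144) = |13| / 17 = 13/17.

13/17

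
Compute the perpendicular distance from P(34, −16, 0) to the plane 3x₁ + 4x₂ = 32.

6/5

d = |3·34 + 4·(-16) − 32| / √(9 + 16 + 0) = |6| / 5 = 6/5.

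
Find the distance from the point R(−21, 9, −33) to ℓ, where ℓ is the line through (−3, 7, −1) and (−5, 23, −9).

A direction vector is d = (−2, 16, −8).
AP = (−18, 2, −32), and AP × d = (496, −80, −284).
|AP × d|² = 333072 and |d|² = 324, so the distance is √(333072/324) = √1028 = 2√257.

2√257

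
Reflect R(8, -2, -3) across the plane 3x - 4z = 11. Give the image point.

(2, -2, 5)

With n = (3, 0, -4), the signed offset is (n·R − 11)/|n|² = 25/25 = 1.
R' = R − 2t·n = (8, -2, -3) − 2·(3, 0, -4) = (2, -2, 5).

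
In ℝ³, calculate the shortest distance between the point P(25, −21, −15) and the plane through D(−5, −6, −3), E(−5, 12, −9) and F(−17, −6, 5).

9/√14

DE = (0, 18, −6) and DF = (−12, 0, 8), so a normal is n = DE × DF = (144, 72, 216).
n = (144, 72, 216); n·P − (-1800) = 648; |n| = 72√14; distance = 648/(72√14) = 9√14/14.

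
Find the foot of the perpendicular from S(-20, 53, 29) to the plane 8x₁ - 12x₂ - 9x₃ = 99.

(12, 5, -7)

The perpendicular from S has direction n = (8, -12, -9): r = (-20, 53, 29) + μ(8, -12, -9).
Substitute into the plane: n·(S + μn) = 99 gives -1057 + 289μ = 99, so μ = 4.
Foot = (-20, 53, 29) + 4·(8, -12, -9) = (12, 5, -7).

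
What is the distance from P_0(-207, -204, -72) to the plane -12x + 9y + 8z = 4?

d = |(-12)·(-207) + 9·(-204) + 8·(-72) − 4| / √(144 + 81 + 64) = |68| / 17 = 4.

4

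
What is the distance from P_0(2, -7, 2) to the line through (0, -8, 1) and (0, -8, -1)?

A direction vector is d = (0, 0, -2).
AP = (2, 1, 1), and AP × d = (-2, 4, 0).
|AP × d|² = 20 and |d|² = 4, so the distance is √(20/4) = √5.

√5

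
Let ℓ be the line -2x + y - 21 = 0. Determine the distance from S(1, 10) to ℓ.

The normal to the line is n = (-2, 1) with |n| = √5.
|n·S − 21| = |8 − 21| = 13, so the distance is 13/√5 = 13√5/5.

13/√5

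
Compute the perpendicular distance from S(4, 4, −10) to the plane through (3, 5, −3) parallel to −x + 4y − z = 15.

√2/3

Parallel planes share the normal n = (−1, 4, −1); since (3, 5, −3) lies on the plane, its equation is −x + 4y − z = 20.
Then n·(4, 4, −10) − 20 = 2.
|n| = √(1 + 16 + 1) = 3√2, so the distance is |2|/(3√2) = √2/3.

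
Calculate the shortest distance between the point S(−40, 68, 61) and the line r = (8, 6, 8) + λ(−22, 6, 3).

Direction vector d = (−22, 6, 3).
AP = (−48, 62, 53); AP·d = 1587, |AP|² = 8957, |d|² = 529.
distance² = |AP|² − (AP·d)²/|d|² = 8957 − 2518569/529 = 4196, so the distance is 2√1049.

2√1049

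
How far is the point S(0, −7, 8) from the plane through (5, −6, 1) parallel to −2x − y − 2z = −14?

Parallel planes share the normal n = (−2, −1, −2); since (5, −6, 1) lies on the plane, its equation is −2x − y − 2z = -6.
Then n·(0, −7, 8) − (−6) = −3.
|n| = √(4 + 1 + 4) = 3, so the distance is |-3|/3 = 1.

1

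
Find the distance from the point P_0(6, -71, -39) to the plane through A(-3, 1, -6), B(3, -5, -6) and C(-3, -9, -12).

AB = (6, -6, 0) and AC = (0, -10, -6), so a normal is n = AB × AC = (36, 36, -60).
d = |36·6 + 36·(-71) + (-60)·(-39) − 288| / √(1296 + 1296 + 3600) = |-288| / (12√43) = 24/√43.

24/√43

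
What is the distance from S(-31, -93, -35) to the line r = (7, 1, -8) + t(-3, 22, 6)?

Direction vector d = (-3, 22, 6).
AP = (-38, -94, -27), and AP × d = (30, 309, -1118).
|AP × d|² = 1346305 and |d|² = 529, so the distance is √(1346305/529) = √2545.

√2545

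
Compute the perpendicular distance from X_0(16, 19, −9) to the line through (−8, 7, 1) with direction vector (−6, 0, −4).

Direction vector d = (−6, 0, −4).
AP = (24, 12, −10), and AP × d = (−48, 156, 72).
|AP × d|² = 31824 and |d|² = 52, so the distance is √(31824/52) = √612 = 6√17.

6√17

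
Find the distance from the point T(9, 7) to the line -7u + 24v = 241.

d = |(-7)·9 + 24·7 − 241| / √(49 + 576) = |-136|/25 = 136/25.

136/25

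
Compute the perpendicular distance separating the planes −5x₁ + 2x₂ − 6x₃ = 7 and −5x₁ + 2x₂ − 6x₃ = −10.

17√65/65

Both planes have normal n = (−5, 2, −6), |n| = √65. Any point on the first plane is at distance |(-10) − 7|/|n| = 17/√65 = 17√65/65 from the second.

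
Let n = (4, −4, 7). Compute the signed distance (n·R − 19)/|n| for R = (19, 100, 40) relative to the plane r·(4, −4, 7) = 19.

n·R − 19 = -63.
|n| = 9, so the signed distance is -63/9 = -7.

-7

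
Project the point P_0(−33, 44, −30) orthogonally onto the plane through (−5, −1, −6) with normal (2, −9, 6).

(-23, -1, 0)

n = (2, −9, 6), |n|² = 121, and n·P_0 − (-37) = -605.
t = -605/121 = -5, so the foot is P_0 − t·n = (−33, 44, −30) − (-5)·(2, −9, 6) = (−23, −1, 0).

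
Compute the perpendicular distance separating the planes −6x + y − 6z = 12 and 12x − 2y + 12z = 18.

Divide the second equation by -2 to match normals: −6x + y − 6z = -9.
Both planes have normal n = (−6, 1, −6), |n| = √73. Any point on the first plane is at distance |(-9) − 12|/|n| = 21/√73 from the second.

21/√73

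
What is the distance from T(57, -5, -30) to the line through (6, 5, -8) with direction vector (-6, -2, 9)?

√1249

Direction vector d = (-6, -2, 9).
AP = (51, -10, -22), and AP × d = (-134, -327, -162).
|AP × d|² = 151129 and |d|² = 121, so the distance is √(151129/121) = √1249.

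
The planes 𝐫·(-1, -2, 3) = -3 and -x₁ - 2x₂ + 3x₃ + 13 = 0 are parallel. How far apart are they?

10/√14

Both planes have normal n = (-1, -2, 3), |n| = √14. Any point on the first plane is at distance |(-13) − (-3)|/|n| = 10/√14 = 5√14/7 from the second.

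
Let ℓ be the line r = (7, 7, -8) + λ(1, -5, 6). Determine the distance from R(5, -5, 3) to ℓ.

Direction vector d = (1, -5, 6).
AP = (-2, -12, 11); AP·d = 124, |AP|² = 269, |d|² = 62.
distance² = |AP|² − (AP·d)²/|d|² = 269 − 15376/62 = 21, so the distance is √21.

√21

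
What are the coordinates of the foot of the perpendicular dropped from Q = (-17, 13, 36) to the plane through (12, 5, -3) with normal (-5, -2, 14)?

(-2, 19, -6)

n = (-5, -2, 14), |n|² = 225, and n·Q − (-112) = 675.
t = 675/225 = 3, so the foot is Q − t·n = (-17, 13, 36) − 3·(-5, -2, 14) = (-2, 19, -6).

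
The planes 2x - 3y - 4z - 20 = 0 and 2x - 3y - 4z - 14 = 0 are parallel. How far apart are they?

6/√29

With common normal n = (2, -3, -4) (|n| = √29), the distance is |20 − 14|/|n| = 6/√29 = 6√29/29.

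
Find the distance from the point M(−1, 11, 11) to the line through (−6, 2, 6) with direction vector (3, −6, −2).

√82

Direction vector d = (3, −6, −2).
AP = (5, 9, 5), and AP × d = (12, 25, −57).
|AP × d|² = 4018 and |d|² = 49, so the distance is √(4018/49) = √82.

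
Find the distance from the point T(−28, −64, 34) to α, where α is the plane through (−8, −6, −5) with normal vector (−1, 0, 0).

The plane has equation n·(r − (−8, −6, −5)) = 0, i.e. n·r = 8.
Then n·(−28, −64, 34) − 8 = 20.
|n| = √(1 + 0 + 0) = 1, so the distance is |20|/1 = 20.

20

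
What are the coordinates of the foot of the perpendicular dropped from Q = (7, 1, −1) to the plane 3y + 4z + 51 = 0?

The perpendicular from Q has direction n = (0, 3, 4): r = (7, 1, −1) + μ(0, 3, 4).
Substitute into the plane: n·(Q + μn) = -51 gives -1 + 25μ = -51, so μ = -2.
Foot = (7, 1, −1) + (-2)·(0, 3, 4) = (7, −5, −9).

(7, -5, -9)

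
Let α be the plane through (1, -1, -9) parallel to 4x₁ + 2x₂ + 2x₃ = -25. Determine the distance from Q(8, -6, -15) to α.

Parallel planes share the normal n = (4, 2, 2); since (1, -1, -9) lies on the plane, its equation is 4x₁ + 2x₂ + 2x₃ = -16.
Then n·(8, -6, -15) - (-16) = 6.
|n| = √(16 + 4 + 4) = 2√6, so the distance is |6|/(2√6) = 3/√6.

3/√6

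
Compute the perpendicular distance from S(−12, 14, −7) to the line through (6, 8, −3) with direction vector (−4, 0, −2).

2√14

Direction vector d = (−4, 0, −2).
AP = (−18, 6, −4), and AP × d = (−12, −20, 24).
|AP × d|² = 1120 and |d|² = 20, so the distance is √(1120/20) = √56 = 2√14.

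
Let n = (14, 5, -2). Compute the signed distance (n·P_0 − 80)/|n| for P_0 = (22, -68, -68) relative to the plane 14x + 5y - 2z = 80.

8/5

n·P_0 − 80 = 24.
|n| = 15, so the signed distance is 24/15 = 8/5.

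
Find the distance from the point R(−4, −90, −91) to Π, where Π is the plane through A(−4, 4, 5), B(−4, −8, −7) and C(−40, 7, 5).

AB = (0, −12, −12) and AC = (−36, 3, 0), so a normal is n = AB × AC = (36, 432, −432).
n = (36, 432, −432); n·P − (-576) = 864; |n| = 612; distance = 864/612 = 24/17.

24/17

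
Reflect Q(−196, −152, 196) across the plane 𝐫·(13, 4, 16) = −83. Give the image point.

(-1398/7, -1072/7, 1340/7)

n = (13, 4, 16), |n|² = 441, n·Q − (-83) = 63, so t = 63/441 = 1/7.
Foot F = Q − (1/7)·n = (−1385/7, −1068/7, 1356/7); the reflection is 2F − Q = (−1398/7, −1072/7, 1340/7).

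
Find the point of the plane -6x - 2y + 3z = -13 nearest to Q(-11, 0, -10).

n = (-6, -2, 3), |n|² = 49, and n·Q − (-13) = 49.
t = 49/49 = 1, so the foot is Q − t·n = (-11, 0, -10) − 1·(-6, -2, 3) = (-5, 2, -13).

(-5, 2, -13)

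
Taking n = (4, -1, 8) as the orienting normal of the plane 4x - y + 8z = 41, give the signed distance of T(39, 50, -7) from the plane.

1

n·T − 41 = 9.
|n| = 9, so the signed distance is 9/9 = 1.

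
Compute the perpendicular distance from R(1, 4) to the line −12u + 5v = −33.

d = |(-12)·1 + 5·4 − (-33)| / √(144 + 25) = |41|/13 = 41/13.

41/13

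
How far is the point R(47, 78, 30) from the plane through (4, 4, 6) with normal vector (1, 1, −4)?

The plane has equation n·(r − (4, 4, 6)) = 0, i.e. n·r = -16.
Then n·(47, 78, 30) − (−16) = 21.
|n| = √(1 + 1 + 16) = 3√2, so the distance is |21|/(3√2) = 7√2/2.

7/√2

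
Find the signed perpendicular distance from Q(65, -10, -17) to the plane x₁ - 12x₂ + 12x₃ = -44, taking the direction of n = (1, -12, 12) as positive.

25/17

n·Q − (-44) = 25.
|n| = 17, so the signed distance is 25/17.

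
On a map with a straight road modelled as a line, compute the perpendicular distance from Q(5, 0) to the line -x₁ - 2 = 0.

7

The normal to the line is n = (-1, 0) with |n| = 1.
|n·Q − 2| = |-5 − 2| = 7, so the distance is 7/1 = 7.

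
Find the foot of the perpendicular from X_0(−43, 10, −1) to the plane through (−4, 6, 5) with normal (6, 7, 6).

(-31, 24, 11)

n = (6, 7, 6), |n|² = 121, and n·X_0 − 48 = -242.
t = -242/121 = -2, so the foot is X_0 − t·n = (−43, 10, −1) − (-2)·(6, 7, 6) = (−31, 24, 11).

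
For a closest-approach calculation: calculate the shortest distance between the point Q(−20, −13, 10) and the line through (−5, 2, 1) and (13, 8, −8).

A direction vector is d = (18, 6, −9).
AP = (−15, −15, 9); AP·d = -441, |AP|² = 531, |d|² = 441.
distance² = |AP|² − (AP·d)²/|d|² = 531 − 194481/441 = 90, so the distance is 3√10.

3√10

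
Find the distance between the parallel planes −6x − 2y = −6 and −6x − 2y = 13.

19√10/20

Both planes have normal n = (−6, −2, 0), |n| = 2√10. Any point on the first plane is at distance |13 − (-6)|/|n| = 19/(2√10) from the second.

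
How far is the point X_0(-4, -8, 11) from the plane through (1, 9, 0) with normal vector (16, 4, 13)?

The plane has equation n·(r − (1, 9, 0)) = 0, i.e. n·r = 52.
d = |16·(-4) + 4·(-8) + 13·11 − 52| / √(256 + 16 + 169) = |-5| / 21 = 5/21.

5/21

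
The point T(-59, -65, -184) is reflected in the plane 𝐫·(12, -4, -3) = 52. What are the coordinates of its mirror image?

n = (12, -4, -3), |n|² = 169, n·T − 52 = 52, so t = 52/169 = 4/13.
Foot F = T − (4/13)·n = (-815/13, -829/13, -2380/13); the reflection is 2F − T = (-863/13, -813/13, -2368/13).

(-863/13, -813/13, -2368/13)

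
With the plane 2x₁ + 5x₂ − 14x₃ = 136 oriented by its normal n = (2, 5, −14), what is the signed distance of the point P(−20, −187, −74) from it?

n·P − 136 = -75.
|n| = 15, so the signed distance is -75/15 = -5.

-5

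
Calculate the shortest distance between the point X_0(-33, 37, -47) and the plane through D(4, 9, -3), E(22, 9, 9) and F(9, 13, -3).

24/√77

DE = (18, 0, 12) and DF = (5, 4, 0), so a normal is n = DE × DF = (-48, 60, 72).
Then n·(-33, 37, -47) - 132 = 288.
|n| = √(2304 + 3600 + 5184) = 12√77, so the distance is |288|/(12√77) = 24/√77.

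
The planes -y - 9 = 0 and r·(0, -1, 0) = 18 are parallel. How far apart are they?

9

Both planes have normal n = (0, -1, 0), |n| = 1. Any point on the first plane is at distance |18 − 9|/|n| = 9/1 = 9 from the second.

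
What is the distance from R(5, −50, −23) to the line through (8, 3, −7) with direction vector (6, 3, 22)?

√2545

Direction vector d = (6, 3, 22).
AP = (−3, −53, −16); AP·d = -529, |AP|² = 3074, |d|² = 529.
distance² = |AP|² − (AP·d)²/|d|² = 3074 − 279841/529 = 2545, so the distance is √2545.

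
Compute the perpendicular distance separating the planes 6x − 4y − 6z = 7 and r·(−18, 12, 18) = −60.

Divide the second equation by -3 to match normals: 6x − 4y − 6z = 20.
With common normal n = (6, −4, −6) (|n| = 2√22), the distance is |7 − 20|/|n| = 13/(2√22) = 13√22/44.

13/(2√22)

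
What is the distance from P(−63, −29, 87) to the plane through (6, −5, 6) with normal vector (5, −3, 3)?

30/√43

The plane has equation n·(r − (6, −5, 6)) = 0, i.e. n·r = 63.
Then n·(−63, −29, 87) − 63 = −30.
|n| = √(25 + 9 + 9) = √43, so the distance is |-30|/√43 = 30/√43.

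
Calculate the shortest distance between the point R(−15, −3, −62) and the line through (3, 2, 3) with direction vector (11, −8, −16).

Direction vector d = (11, −8, −16).
AP = (−18, −5, −65), and AP × d = (−440, −1003, 199).
|AP × d|² = 1239210 and |d|² = 441, so the distance is √(1239210/441) = √2810.

√2810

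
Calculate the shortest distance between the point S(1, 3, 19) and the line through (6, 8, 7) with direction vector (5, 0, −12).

Direction vector d = (5, 0, −12).
AP = (−5, −5, 12); AP·d = -169, |AP|² = 194, |d|² = 169.
distance² = |AP|² − (AP·d)²/|d|² = 194 − 28561/169 = 25, so the distance is 5.

5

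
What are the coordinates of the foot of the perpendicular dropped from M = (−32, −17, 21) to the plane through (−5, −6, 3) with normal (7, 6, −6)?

The perpendicular from M has direction n = (7, 6, −6): r = (−32, −17, 21) + μ(7, 6, −6).
Substitute into the plane: n·(M + μn) = -89 gives -452 + 121μ = -89, so μ = 3.
Foot = (−32, −17, 21) + 3·(7, 6, −6) = (−11, 1, 3).

(-11, 1, 3)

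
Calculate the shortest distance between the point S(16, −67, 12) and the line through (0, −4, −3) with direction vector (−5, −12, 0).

Direction vector d = (−5, −12, 0).
AP = (16, −63, 15), and AP × d = (180, −75, −507).
|AP × d|² = 295074 and |d|² = 169, so the distance is √(295074/169) = √1746 = 3√194.

3√194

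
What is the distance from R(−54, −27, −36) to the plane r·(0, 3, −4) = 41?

22/5

Normal vector n = (0, 3, −4), and n·(−54, −27, −36) − 41 = 22.
|n| = √(0 + 9 + 16) = 5, so the distance is |22|/5 = 22/5.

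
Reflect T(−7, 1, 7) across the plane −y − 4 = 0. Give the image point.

n = (0, −1, 0), |n|² = 1, n·T − 4 = -5, so t = -5/1 = -5.
Foot F = T − (-5)·n = (−7, −4, 7); the reflection is 2F − T = (−7, −9, 7).

(-7, -9, 7)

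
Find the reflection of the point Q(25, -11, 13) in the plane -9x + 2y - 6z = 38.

n = (-9, 2, -6), |n|² = 121, n·Q − 38 = -363, so t = -363/121 = -3.
Foot F = Q − (-3)·n = (-2, -5, -5); the reflection is 2F − Q = (-29, 1, -23).

(-29, 1, -23)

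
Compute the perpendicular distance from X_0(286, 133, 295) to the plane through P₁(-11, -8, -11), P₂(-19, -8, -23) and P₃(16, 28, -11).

P₁P₂ = (-8, 0, -12) and P₁P₃ = (27, 36, 0), so a normal is n = P₁P₂ × P₁P₃ = (432, -324, -288).
Then n·(286, 133, 295) - 1008 = -5508.
|n| = √(186624 + 104976 + 82944) = 612, so the distance is |-5508|/612 = 9.

9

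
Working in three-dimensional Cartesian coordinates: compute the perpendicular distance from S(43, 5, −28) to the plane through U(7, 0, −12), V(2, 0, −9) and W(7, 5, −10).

18/√38

UV = (−5, 0, 3) and UW = (0, 5, 2), so a normal is n = UV × UW = (−15, 10, −25).
Then n·(43, 5, −28) − 195 = −90.
|n| = √(225 + 100 + 625) = 5√38, so the distance is |-90|/(5√38) = 9√38/19.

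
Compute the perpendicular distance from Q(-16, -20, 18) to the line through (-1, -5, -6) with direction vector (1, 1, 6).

6√19

Direction vector d = (1, 1, 6).
AP = (-15, -15, 24), and AP × d = (-114, 114, 0).
|AP × d|² = 25992 and |d|² = 38, so the distance is √(25992/38) = √684 = 6√19.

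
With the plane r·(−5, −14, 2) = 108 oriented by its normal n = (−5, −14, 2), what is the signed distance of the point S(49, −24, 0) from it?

-17/15

n·S − 108 = -17.
|n| = 15, so the signed distance is -17/15.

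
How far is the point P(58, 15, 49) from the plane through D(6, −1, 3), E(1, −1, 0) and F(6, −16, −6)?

DE = (−5, 0, −3) and DF = (0, −15, −9), so a normal is n = DE × DF = (−45, −45, 75).
d = |(-45)·58 + (-45)·15 + 75·49 − 0| / √(2025 + 2025 + 5625) = |390| / (15√43) = 26/√43.

26/√43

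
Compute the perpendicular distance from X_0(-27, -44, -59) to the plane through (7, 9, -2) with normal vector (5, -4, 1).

15/√42

The plane has equation n·(r − (7, 9, -2)) = 0, i.e. n·r = -3.
Then n·(-27, -44, -59) - (-3) = -15.
|n| = √(25 + 16 + 1) = √42, so the distance is |-15|/√42 = 15/√42.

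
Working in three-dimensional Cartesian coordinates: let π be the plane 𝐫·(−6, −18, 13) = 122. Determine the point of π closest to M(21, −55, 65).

The perpendicular from M has direction n = (−6, −18, 13): r = (21, −55, 65) + μ(−6, −18, 13).
Substitute into the plane: n·(M + μn) = 122 gives 1709 + 529μ = 122, so μ = -3.
Foot = (21, −55, 65) + (-3)·(−6, −18, 13) = (39, −1, 26).

(39, -1, 26)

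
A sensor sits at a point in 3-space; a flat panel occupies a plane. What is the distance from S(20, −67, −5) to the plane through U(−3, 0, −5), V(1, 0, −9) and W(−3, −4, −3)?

7

UV = (4, 0, −4) and UW = (0, −4, 2), so a normal is n = UV × UW = (−16, −8, −16).
n = (−16, −8, −16); n·P − 128 = 168; |n| = 24; distance = 168/24 = 7.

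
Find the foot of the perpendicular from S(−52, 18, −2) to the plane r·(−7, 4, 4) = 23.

(-17, -2, -22)

n = (−7, 4, 4), |n|² = 81, and n·S − 23 = 405.
t = 405/81 = 5, so the foot is S − t·n = (−52, 18, −2) − 5·(−7, 4, 4) = (−17, −2, −22).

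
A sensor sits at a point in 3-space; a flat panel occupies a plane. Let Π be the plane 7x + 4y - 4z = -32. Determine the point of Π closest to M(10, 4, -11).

(-4, -4, -3)

The perpendicular from M has direction n = (7, 4, -4): r = (10, 4, -11) + μ(7, 4, -4).
Substitute into the plane: n·(M + μn) = -32 gives 130 + 81μ = -32, so μ = -2.
Foot = (10, 4, -11) + (-2)·(7, 4, -4) = (-4, -4, -3).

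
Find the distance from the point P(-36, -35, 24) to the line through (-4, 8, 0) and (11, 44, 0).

√745

A direction vector is d = (15, 36, 0).
AP = (-32, -43, 24); AP·d = -2028, |AP|² = 3449, |d|² = 1521.
distance² = |AP|² − (AP·d)²/|d|² = 3449 − 4112784/1521 = 745, so the distance is √745.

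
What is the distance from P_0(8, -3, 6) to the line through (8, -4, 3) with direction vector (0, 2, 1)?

Direction vector d = (0, 2, 1).
AP = (0, 1, 3); AP·d = 5, |AP|² = 10, |d|² = 5.
distance² = |AP|² − (AP·d)²/|d|² = 10 − 25/5 = 5, so the distance is √5.

√5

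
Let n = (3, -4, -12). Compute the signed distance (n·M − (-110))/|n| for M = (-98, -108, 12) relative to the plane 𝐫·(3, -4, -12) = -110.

8

n·M − (-110) = 104.
|n| = 13, so the signed distance is 104/13 = 8.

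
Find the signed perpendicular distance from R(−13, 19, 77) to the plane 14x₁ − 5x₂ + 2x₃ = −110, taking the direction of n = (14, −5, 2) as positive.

n·R − (-110) = -13.
|n| = 15, so the signed distance is -13/15.

-13/15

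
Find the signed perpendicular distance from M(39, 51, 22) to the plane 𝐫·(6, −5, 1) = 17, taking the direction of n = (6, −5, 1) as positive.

-16/√62

n·M − 17 = -16.
|n| = √62, so the signed distance is -16/√62.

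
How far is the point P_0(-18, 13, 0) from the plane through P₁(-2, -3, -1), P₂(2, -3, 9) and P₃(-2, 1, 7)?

6/√5

P₁P₂ = (4, 0, 10) and P₁P₃ = (0, 4, 8), so a normal is n = P₁P₂ × P₁P₃ = (-40, -32, 16).
Then n·(-18, 13, 0) - 160 = 144.
|n| = √(1600 + 1024 + 256) = 24√5, so the distance is |144|/(24√5) = 6√5/5.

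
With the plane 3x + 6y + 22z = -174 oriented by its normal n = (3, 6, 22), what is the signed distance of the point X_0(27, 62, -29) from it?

-11/23

n·X_0 − (-174) = -11.
|n| = 23, so the signed distance is -11/23.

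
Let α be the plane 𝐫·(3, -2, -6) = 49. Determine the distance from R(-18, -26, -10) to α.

n = (3, -2, -6); n·P − 49 = 9; |n| = 7; distance = 9/7.

9/7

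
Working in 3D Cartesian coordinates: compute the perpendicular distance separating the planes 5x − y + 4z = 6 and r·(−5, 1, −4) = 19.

25/√42

Divide the second equation by -1 to match normals: 5x − y + 4z = -19.
Both planes have normal n = (5, −1, 4), |n| = √42. Any point on the first plane is at distance |(-19) − 6|/|n| = 25/√42 from the second.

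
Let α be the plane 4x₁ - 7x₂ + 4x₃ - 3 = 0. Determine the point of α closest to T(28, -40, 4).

(8, -5, -16)

n = (4, -7, 4), |n|² = 81, and n·T − 3 = 405.
t = 405/81 = 5, so the foot is T − t·n = (28, -40, 4) − 5·(4, -7, 4) = (8, -5, -16).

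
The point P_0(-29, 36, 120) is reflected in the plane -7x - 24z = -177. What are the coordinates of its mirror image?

(-85, 36, -72)

With n = (-7, 0, -24), the signed offset is (n·P_0 − (-177))/|n|² = -2500/625 = -4.
P_0' = P_0 − 2t·n = (-29, 36, 120) − (-8)·(-7, 0, -24) = (-85, 36, -72).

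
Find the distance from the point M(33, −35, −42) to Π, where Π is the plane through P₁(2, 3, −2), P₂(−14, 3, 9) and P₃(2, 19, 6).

5/21

P₁P₂ = (−16, 0, 11) and P₁P₃ = (0, 16, 8), so a normal is n = P₁P₂ × P₁P₃ = (−176, 128, −256).
Then n·(33, −35, −42) − 544 = −80.
|n| = √(30976 + 16384 + 65536) = 336, so the distance is |-80|/336 = 5/21.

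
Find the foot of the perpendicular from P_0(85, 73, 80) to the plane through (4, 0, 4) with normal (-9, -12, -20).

The perpendicular from P_0 has direction n = (-9, -12, -20): r = (85, 73, 80) + t(-9, -12, -20).
Substitute into the plane: n·(P_0 + tn) = -116 gives -3241 + 625t = -116, so t = 5.
Foot = (85, 73, 80) + 5·(-9, -12, -20) = (40, 13, -20).

(40, 13, -20)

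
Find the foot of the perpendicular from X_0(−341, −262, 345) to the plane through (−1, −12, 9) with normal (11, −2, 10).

(-5203/15, -3914/15, 1019/3)

The perpendicular from X_0 has direction n = (11, −2, 10): r = (−341, −262, 345) + λ(11, −2, 10).
Substitute into the plane: n·(X_0 + λn) = 103 gives 223 + 225λ = 103, so λ = -8/15.
Foot = (−341, −262, 345) + (-8/15)·(11, −2, 10) = (−5203/15, −3914/15, 1019/3).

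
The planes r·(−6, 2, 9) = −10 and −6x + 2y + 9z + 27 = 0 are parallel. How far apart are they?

With common normal n = (−6, 2, 9) (|n| = 11), the distance is |(-10) − (-27)|/|n| = 17/11.

17/11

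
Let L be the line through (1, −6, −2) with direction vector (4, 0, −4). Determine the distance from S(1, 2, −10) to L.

Direction vector d = (4, 0, −4).
AP = (0, 8, −8); AP·d = 32, |AP|² = 128, |d|² = 32.
distance² = |AP|² − (AP·d)²/|d|² = 128 − 1024/32 = 96, so the distance is 4√6.

4√6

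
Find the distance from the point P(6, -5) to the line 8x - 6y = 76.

1/5

d = |8·6 + (-6)·(-5) − 76| / √(64 + 36) = |2|/10 = 1/5.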